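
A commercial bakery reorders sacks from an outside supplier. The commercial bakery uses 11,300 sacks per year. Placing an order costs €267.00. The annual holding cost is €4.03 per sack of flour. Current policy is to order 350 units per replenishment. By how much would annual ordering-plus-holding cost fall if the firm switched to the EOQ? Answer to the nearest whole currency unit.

Extra cost ≈ €4,394 per year

EOQ = √(2DS/H) = √(2 × 11,300 × 267 / 4.03) ≈ 1223.65.
Cost at Q* = (D/Q*)S + (Q*/2)H = √(2DSH) ≈ €4,931.31.
Cost at Q = 350: (11,300/350)×267 + (350/2)×4.03 = €8,620.29 + €705.25 = €9,325.54.
Excess = €9,325.54 − €4,931.31 = €4,394.22.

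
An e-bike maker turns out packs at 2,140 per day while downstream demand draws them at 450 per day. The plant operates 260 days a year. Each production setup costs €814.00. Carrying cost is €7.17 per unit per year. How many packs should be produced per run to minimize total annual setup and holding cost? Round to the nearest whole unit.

Annual demand D = 450 × 260 = 117,000.
Production build-up factor (1 − d/p) = 1 − 450/2,140 = 0.7897.
Q* = √(2DS / (H(1 − d/p))) = √(2 × 117,000 × 814 / (7.17 × 0.7897)).
= √(190,476,000 / 5.6623) ≈ 5799.948.

Q* ≈ 5,800 packs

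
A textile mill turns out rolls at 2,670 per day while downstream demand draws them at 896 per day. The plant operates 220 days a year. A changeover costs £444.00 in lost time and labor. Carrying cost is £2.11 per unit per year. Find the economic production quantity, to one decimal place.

Q* ≈ 11,174.0 rolls

Annual demand D = 896 × 220 = 197,120.
Production build-up factor (1 − d/p) = 1 − 896/2,670 = 0.6644.
Q* = √(2DS / (H(1 − d/p))) = √(2 × 197,120 × 444 / (2.11 × 0.6644)).
= √(175,042,560 / 1.4019) ≈ 11174.019.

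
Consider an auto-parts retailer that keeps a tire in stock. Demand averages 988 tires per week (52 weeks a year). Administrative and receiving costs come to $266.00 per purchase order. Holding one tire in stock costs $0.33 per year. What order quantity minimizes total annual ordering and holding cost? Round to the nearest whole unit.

Annual demand D = 988 × 52 = 51,376.
EOQ = √(2DS / H) = √(2 × 51,376 × 266 / 0.33).
= √(27,332,032 / 0.33) = √82,824,339.3939 ≈ 9100.788.

Q* ≈ 9,101 tires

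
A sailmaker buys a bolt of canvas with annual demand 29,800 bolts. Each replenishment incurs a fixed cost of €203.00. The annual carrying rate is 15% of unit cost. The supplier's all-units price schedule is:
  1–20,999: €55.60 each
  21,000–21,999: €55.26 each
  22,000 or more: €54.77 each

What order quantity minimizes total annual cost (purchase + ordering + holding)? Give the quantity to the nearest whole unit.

Holding cost per unit per year at price C is H = 0.15·C.
For each price level, check whether its EOQ is feasible; otherwise the best quantity at that price is the breakpoint.
EOQ at €55.60 = 1204.4 (feasible in tier 1): TC = 29,800×€55.60 + (29,800/1204.4)×203 + (1204.4/2)×0.15×€55.60 = €1,666,925.10.
EOQ at €55.26 = 1208.1 < 21000, so use break Q=21000: TC = 29,800×€55.26 + (29,800/21000.0)×203 + (21000.0/2)×0.15×€55.26 = €1,734,070.57.
EOQ at €54.77 = 1213.5 < 22000, so use break Q=22000: TC = 29,800×€54.77 + (29,800/22000.0)×203 + (22000.0/2)×0.15×€54.77 = €1,722,791.47.
Lowest total cost is €1,666,925.10 at Q = 1204.4.

Q* ≈ 1,204 bolts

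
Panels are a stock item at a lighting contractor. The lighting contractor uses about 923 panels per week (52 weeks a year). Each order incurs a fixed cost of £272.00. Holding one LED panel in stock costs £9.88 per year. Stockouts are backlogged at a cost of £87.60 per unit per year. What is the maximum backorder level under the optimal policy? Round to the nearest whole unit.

S* ≈ 174 panels

Annual demand D = 923 × 52 = 47,996.
With planned backorders, Q* = √(2DS/H) · √((H+B)/B).
√(2DS/H) = √(2 × 47,996 × 272 / 9.88) = 1625.637.
√((H+B)/B) = √((9.88+87.6)/87.6) = 1.0549.
Q* ≈ 1714.862.
S* = Q* · H/(H+B) = 1714.862 × 9.88/97.48 ≈ 173.808.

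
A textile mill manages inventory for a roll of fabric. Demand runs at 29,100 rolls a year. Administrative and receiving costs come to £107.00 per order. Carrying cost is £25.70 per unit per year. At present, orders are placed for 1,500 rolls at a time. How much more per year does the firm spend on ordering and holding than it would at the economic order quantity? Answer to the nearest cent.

Extra cost ≈ £8,699.94 per year

EOQ = √(2DS/H) = √(2 × 29,100 × 107 / 25.7) ≈ 492.25.
Cost at Q* = (D/Q*)S + (Q*/2)H = √(2DSH) ≈ £12,650.86.
Cost at Q = 1,500: (29,100/1,500)×107 + (1,500/2)×25.7 = £2,075.80 + £19,275.00 = £21,350.80.
Excess = £21,350.80 − £12,650.86 = £8,699.94.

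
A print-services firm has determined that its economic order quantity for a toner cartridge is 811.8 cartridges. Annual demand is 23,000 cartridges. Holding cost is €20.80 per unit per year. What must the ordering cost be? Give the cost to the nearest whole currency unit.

S ≈ €298

The basic EOQ model gives Q* = √(2DS/H); rearrange for the unknown.
From Q* = √(2DS/H): S = Q*²H / (2D) = 811.8² × 20.8 / (2 × 23,000) = 297.9913.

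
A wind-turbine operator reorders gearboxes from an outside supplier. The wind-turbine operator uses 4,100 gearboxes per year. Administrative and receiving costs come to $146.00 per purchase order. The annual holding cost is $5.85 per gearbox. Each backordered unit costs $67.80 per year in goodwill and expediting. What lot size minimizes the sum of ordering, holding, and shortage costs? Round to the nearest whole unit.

Q* ≈ 471 gearboxes

With planned backorders, Q* = √(2DS/H) · √((H+B)/B).
√(2DS/H) = √(2 × 4,100 × 146 / 5.85) = 452.382.
√((H+B)/B) = √((5.85+67.8)/67.8) = 1.0422.
Q* ≈ 471.495.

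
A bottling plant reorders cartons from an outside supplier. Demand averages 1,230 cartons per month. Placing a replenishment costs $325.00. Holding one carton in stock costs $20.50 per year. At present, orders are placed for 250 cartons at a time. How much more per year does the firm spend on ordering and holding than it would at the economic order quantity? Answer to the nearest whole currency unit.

Extra cost ≈ $7,726 per year

Annual demand D = 1,230 × 12 = 14,760.
EOQ = √(2DS/H) = √(2 × 14,760 × 325 / 20.5) ≈ 684.11.
Cost at Q* = (D/Q*)S + (Q*/2)H = √(2DSH) ≈ $14,024.16.
Cost at Q = 250: (14,760/250)×325 + (250/2)×20.5 = $19,188.00 + $2,562.50 = $21,750.50.
Excess = $21,750.50 − $14,024.16 = $7,726.34.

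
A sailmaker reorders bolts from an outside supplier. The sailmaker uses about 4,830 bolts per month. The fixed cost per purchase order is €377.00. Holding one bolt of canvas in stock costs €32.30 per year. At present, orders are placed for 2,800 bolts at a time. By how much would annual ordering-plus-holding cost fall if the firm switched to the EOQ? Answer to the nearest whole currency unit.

Annual demand D = 4,830 × 12 = 57,960.
EOQ = √(2DS/H) = √(2 × 57,960 × 377 / 32.3) ≈ 1163.18.
Cost at Q* = (D/Q*)S + (Q*/2)H = √(2DSH) ≈ €37,570.86.
Cost at Q = 2,800: (57,960/2,800)×377 + (2,800/2)×32.3 = €7,803.90 + €45,220.00 = €53,023.90.
Excess = €53,023.90 − €37,570.86 = €15,453.04.

Extra cost ≈ €15,453 per year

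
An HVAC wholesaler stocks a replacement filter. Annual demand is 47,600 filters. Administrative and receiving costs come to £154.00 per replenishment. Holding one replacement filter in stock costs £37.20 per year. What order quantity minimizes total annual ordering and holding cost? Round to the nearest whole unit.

Q* ≈ 628 filters

EOQ = √(2DS / H) = √(2 × 47,600 × 154 / 37.2).
= √(14,660,800 / 37.2) = √394,107.5269 ≈ 627.780.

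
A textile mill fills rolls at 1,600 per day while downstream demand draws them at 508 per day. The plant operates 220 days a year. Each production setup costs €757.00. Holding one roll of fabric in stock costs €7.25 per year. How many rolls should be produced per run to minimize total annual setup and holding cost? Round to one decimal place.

Q* ≈ 5,847.7 rolls

Annual demand D = 508 × 220 = 111,760.
Production build-up factor (1 − d/p) = 1 − 508/1,600 = 0.6825.
Q* = √(2DS / (H(1 − d/p))) = √(2 × 111,760 × 757 / (7.25 × 0.6825)).
= √(169,204,640 / 4.9481) ≈ 5847.710.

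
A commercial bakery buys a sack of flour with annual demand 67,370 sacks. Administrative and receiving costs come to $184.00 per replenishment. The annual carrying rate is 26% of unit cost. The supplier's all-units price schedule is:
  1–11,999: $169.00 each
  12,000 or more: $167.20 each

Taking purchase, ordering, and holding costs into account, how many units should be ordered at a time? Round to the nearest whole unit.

Holding cost per unit per year at price C is H = 0.26·C.
Candidates are each tier's EOQ (if it falls in that tier) and each price-break quantity.
EOQ at $169.00 = 751.2 (feasible in tier 1): TC = 67,370×$169.00 + (67,370/751.2)×184 + (751.2/2)×0.26×$169.00 = $11,418,535.57.
EOQ at $167.20 = 755.2 < 12000, so use break Q=12000: TC = 67,370×$167.20 + (67,370/12000.0)×184 + (12000.0/2)×0.26×$167.20 = $11,526,129.01.
Lowest total cost is $11,418,535.57 at Q = 751.2.

Q* ≈ 751 sacks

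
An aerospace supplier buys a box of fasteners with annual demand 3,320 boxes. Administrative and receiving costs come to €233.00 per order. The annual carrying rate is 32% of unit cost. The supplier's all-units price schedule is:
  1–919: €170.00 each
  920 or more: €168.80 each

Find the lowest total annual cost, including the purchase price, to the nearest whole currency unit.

Holding cost per unit per year at price C is H = 0.32·C.
Candidates are each tier's EOQ (if it falls in that tier) and each price-break quantity.
EOQ at €170.00 = 168.6 (feasible in tier 1): TC = 3,320×€170.00 + (3,320/168.6)×233 + (168.6/2)×0.32×€170.00 = €573,574.06.
EOQ at €168.80 = 169.2 < 920, so use break Q=920: TC = 3,320×€168.80 + (3,320/920.0)×233 + (920.0/2)×0.32×€168.80 = €586,104.19.
Lowest total cost among the candidates is at Q = 168.6.

TC* ≈ €573,574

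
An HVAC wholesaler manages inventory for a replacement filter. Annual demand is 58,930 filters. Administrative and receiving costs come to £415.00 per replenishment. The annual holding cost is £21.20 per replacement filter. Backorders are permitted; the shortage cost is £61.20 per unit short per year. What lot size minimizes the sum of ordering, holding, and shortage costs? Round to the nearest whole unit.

Q* ≈ 1,762 filters

With planned backorders, Q* = √(2DS/H) · √((H+B)/B).
√(2DS/H) = √(2 × 58,930 × 415 / 21.2) = 1518.936.
√((H+B)/B) = √((21.2+61.2)/61.2) = 1.1603.
Q* ≈ 1762.492.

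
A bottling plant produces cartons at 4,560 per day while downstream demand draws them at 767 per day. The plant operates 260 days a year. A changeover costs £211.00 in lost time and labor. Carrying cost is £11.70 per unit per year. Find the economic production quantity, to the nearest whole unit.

Q* ≈ 2,941 cartons

Annual demand D = 767 × 260 = 199,420.
Production build-up factor (1 − d/p) = 1 − 767/4,560 = 0.8318.
Q* = √(2DS / (H(1 − d/p))) = √(2 × 199,420 × 211 / (11.7 × 0.8318)).
= √(84,155,240 / 9.732) ≈ 2940.618.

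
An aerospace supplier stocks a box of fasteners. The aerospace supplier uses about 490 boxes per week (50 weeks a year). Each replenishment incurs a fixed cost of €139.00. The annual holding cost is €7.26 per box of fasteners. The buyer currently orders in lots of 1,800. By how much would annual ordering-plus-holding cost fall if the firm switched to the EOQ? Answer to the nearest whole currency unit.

Annual demand D = 490 × 50 = 24,500.
EOQ = √(2DS/H) = √(2 × 24,500 × 139 / 7.26) ≈ 968.58.
Cost at Q* = (D/Q*)S + (Q*/2)H = √(2DSH) ≈ €7,031.92.
Cost at Q = 1,800: (24,500/1,800)×139 + (1,800/2)×7.26 = €1,891.94 + €6,534.00 = €8,425.94.
Excess = €8,425.94 − €7,031.92 = €1,394.03.

Extra cost ≈ €1,394 per year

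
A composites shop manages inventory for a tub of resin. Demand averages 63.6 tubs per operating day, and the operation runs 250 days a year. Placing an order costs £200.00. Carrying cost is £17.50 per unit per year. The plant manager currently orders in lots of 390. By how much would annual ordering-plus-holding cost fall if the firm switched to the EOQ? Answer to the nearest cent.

Annual demand D = 63.6 × 250 = 15,900.
EOQ = √(2DS/H) = √(2 × 15,900 × 200 / 17.5) ≈ 602.85.
Cost at Q* = (D/Q*)S + (Q*/2)H = √(2DSH) ≈ £10,549.88.
Cost at Q = 390: (15,900/390)×200 + (390/2)×17.5 = £8,153.85 + £3,412.50 = £11,566.35.
Excess = £11,566.35 − £10,549.88 = £1,016.46.

Extra cost ≈ £1,016.46 per year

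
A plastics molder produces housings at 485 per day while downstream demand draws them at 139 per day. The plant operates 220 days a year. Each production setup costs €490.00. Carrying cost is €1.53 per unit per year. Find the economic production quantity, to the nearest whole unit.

Annual demand D = 139 × 220 = 30,580.
Production build-up factor (1 − d/p) = 1 − 139/485 = 0.7134.
Q* = √(2DS / (H(1 − d/p))) = √(2 × 30,580 × 490 / (1.53 × 0.7134)).
= √(29,968,400 / 1.0915) ≈ 5239.850.

Q* ≈ 5,240 housings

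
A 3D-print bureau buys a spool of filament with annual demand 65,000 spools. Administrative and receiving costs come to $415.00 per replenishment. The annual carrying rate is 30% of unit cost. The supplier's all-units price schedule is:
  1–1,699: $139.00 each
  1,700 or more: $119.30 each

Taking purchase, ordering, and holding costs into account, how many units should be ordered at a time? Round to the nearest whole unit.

Holding cost per unit per year at price C is H = 0.30·C.
Evaluate total cost at each tier's feasible EOQ or, if the EOQ is below the tier, at the tier's minimum quantity.
EOQ at $139.00 = 1137.4 (feasible in tier 1): TC = 65,000×$139.00 + (65,000/1137.4)×415 + (1137.4/2)×0.30×$139.00 = $9,082,431.16.
EOQ at $119.30 = 1227.8 < 1700, so use break Q=1700: TC = 65,000×$119.30 + (65,000/1700.0)×415 + (1700.0/2)×0.30×$119.30 = $7,800,789.15.
Lowest total cost is $7,800,789.15 at Q = 1700.0.

Q* ≈ 1,700 spools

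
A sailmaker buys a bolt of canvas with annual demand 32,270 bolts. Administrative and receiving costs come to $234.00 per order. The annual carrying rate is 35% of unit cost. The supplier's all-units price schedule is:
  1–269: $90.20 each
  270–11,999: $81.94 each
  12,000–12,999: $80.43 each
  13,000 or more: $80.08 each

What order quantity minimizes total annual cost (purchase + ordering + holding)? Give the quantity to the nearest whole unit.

Q* ≈ 726 bolts

Holding cost per unit per year at price C is H = 0.35·C.
Evaluate total cost at each tier's feasible EOQ or, if the EOQ is below the tier, at the tier's minimum quantity.
Tier 1 ($90.20): EOQ = 691.6 exceeds tier's upper bound 269, so this tier is dominated.
EOQ at $81.94 = 725.7 (feasible in tier 2): TC = 32,270×$81.94 + (32,270/725.7)×234 + (725.7/2)×0.35×$81.94 = $2,665,015.35.
EOQ at $80.43 = 732.5 < 12000, so use break Q=12000: TC = 32,270×$80.43 + (32,270/12000.0)×234 + (12000.0/2)×0.35×$80.43 = $2,765,008.37.
EOQ at $80.08 = 734.1 < 13000, so use break Q=13000: TC = 32,270×$80.08 + (32,270/13000.0)×234 + (13000.0/2)×0.35×$80.08 = $2,766,944.46.
Lowest total cost is $2,665,015.35 at Q = 725.7.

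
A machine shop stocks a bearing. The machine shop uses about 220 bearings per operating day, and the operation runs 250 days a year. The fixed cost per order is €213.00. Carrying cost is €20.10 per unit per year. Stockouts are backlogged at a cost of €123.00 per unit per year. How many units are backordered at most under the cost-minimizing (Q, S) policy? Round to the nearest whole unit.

Annual demand D = 220 × 250 = 55,000.
With planned backorders, Q* = √(2DS/H) · √((H+B)/B).
√(2DS/H) = √(2 × 55,000 × 213 / 20.1) = 1079.663.
√((H+B)/B) = √((20.1+123)/123) = 1.0786.
Q* ≈ 1164.543.
S* = Q* · H/(H+B) = 1164.543 × 20.1/143.1 ≈ 163.573.

S* ≈ 164 bearings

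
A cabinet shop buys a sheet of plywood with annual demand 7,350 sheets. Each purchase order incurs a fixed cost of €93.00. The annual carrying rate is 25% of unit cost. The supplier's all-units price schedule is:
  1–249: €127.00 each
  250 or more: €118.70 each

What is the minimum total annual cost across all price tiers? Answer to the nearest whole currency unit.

TC* ≈ €878,889

Holding cost per unit per year at price C is H = 0.25·C.
For each price level, check whether its EOQ is feasible; otherwise the best quantity at that price is the breakpoint.
EOQ at €127.00 = 207.5 (feasible in tier 1): TC = 7,350×€127.00 + (7,350/207.5)×93 + (207.5/2)×0.25×€127.00 = €940,038.28.
EOQ at €118.70 = 214.6 < 250, so use break Q=250: TC = 7,350×€118.70 + (7,350/250.0)×93 + (250.0/2)×0.25×€118.70 = €878,888.57.
Lowest total cost among the candidates is at Q = 250.0.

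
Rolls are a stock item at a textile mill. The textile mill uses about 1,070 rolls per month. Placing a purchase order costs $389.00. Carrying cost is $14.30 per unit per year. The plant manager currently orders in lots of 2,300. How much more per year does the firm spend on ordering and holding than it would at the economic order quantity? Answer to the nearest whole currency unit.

Annual demand D = 1,070 × 12 = 12,840.
EOQ = √(2DS/H) = √(2 × 12,840 × 389 / 14.3) ≈ 835.80.
Cost at Q* = (D/Q*)S + (Q*/2)H = √(2DSH) ≈ $11,951.99.
Cost at Q = 2,300: (12,840/2,300)×389 + (2,300/2)×14.3 = $2,171.63 + $16,445.00 = $18,616.63.
Excess = $18,616.63 − $11,951.99 = $6,664.64.

Extra cost ≈ $6,665 per year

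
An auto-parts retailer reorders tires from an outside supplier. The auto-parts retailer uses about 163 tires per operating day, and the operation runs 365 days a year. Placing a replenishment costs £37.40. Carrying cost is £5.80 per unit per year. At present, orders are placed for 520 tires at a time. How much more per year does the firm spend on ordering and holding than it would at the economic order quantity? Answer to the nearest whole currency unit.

Annual demand D = 163 × 365 = 59,495.
EOQ = √(2DS/H) = √(2 × 59,495 × 37.4 / 5.8) ≈ 875.95.
Cost at Q* = (D/Q*)S + (Q*/2)H = √(2DSH) ≈ £5,080.48.
Cost at Q = 520: (59,495/520)×37.4 + (520/2)×5.8 = £4,279.06 + £1,508.00 = £5,787.06.
Excess = £5,787.06 − £5,080.48 = £706.58.

Extra cost ≈ £707 per year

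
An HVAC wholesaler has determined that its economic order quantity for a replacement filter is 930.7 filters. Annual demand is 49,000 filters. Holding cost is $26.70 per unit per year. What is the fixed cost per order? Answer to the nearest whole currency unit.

S ≈ $236

Squaring Q* = √(2DS/H) gives Q*² = 2DS/H.
From Q* = √(2DS/H): S = Q*²H / (2D) = 930.7² × 26.7 / (2 × 49,000) = 235.9960.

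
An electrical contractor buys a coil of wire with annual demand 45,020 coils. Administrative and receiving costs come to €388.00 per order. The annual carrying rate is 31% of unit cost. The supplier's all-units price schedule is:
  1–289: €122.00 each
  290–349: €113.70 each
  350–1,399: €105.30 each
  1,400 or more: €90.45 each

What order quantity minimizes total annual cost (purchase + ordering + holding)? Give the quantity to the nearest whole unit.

Q* ≈ 1,400 coils

Holding cost per unit per year at price C is H = 0.31·C.
Evaluate total cost at each tier's feasible EOQ or, if the EOQ is below the tier, at the tier's minimum quantity.
Tier 1 (€122.00): EOQ = 961.1 exceeds tier's upper bound 289, so this tier is dominated.
Tier 2 (€113.70): EOQ = 995.6 exceeds tier's upper bound 349, so this tier is dominated.
EOQ at €105.30 = 1034.5 (feasible in tier 3): TC = 45,020×€105.30 + (45,020/1034.5)×388 + (1034.5/2)×0.31×€105.30 = €4,774,375.81.
EOQ at €90.45 = 1116.2 < 1400, so use break Q=1400: TC = 45,020×€90.45 + (45,020/1400.0)×388 + (1400.0/2)×0.31×€90.45 = €4,104,163.62.
Lowest total cost is €4,104,163.62 at Q = 1400.0.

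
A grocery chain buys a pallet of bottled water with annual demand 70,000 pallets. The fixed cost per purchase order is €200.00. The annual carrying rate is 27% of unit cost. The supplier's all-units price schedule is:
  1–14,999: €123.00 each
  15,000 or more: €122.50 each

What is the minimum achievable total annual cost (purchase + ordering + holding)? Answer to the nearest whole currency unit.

Holding cost per unit per year at price C is H = 0.27·C.
Evaluate total cost at each tier's feasible EOQ or, if the EOQ is below the tier, at the tier's minimum quantity.
EOQ at €123.00 = 918.2 (feasible in tier 1): TC = 70,000×€123.00 + (70,000/918.2)×200 + (918.2/2)×0.27×€123.00 = €8,640,493.93.
EOQ at €122.50 = 920.1 < 15000, so use break Q=15000: TC = 70,000×€122.50 + (70,000/15000.0)×200 + (15000.0/2)×0.27×€122.50 = €8,823,995.83.
Lowest total cost among the candidates is at Q = 918.2.

TC* ≈ €8,640,494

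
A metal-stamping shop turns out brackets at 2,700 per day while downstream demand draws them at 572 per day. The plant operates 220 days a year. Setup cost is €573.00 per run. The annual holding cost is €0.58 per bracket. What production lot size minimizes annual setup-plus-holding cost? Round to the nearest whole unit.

Q* ≈ 17,762 brackets

Annual demand D = 572 × 220 = 125,840.
Production build-up factor (1 − d/p) = 1 − 572/2,700 = 0.7881.
Q* = √(2DS / (H(1 − d/p))) = √(2 × 125,840 × 573 / (0.58 × 0.7881)).
= √(144,212,640 / 0.4571) ≈ 17761.668.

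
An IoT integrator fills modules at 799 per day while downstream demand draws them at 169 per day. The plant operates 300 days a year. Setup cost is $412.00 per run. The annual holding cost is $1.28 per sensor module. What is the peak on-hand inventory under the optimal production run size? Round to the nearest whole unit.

I_max ≈ 5,073 modules

Annual demand D = 169 × 300 = 50,700.
Production build-up factor (1 − d/p) = 1 − 169/799 = 0.7885.
Q* = √(2DS / (H(1 − d/p))) = √(2 × 50,700 × 412 / (1.28 × 0.7885)).
= √(41,776,800 / 1.0093) ≈ 6433.773.
Maximum inventory = Q*(1 − d/p) = 6433.773 × 0.7885 ≈ 5072.937.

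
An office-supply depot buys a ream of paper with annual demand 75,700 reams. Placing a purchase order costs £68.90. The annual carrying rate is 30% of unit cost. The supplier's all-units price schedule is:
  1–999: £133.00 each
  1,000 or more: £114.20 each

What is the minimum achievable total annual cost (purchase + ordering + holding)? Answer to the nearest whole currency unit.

Holding cost per unit per year at price C is H = 0.30·C.
Evaluate total cost at each tier's feasible EOQ or, if the EOQ is below the tier, at the tier's minimum quantity.
EOQ at £133.00 = 511.3 (feasible in tier 1): TC = 75,700×£133.00 + (75,700/511.3)×68.9 + (511.3/2)×0.30×£133.00 = £10,088,501.35.
EOQ at £114.20 = 551.8 < 1000, so use break Q=1000: TC = 75,700×£114.20 + (75,700/1000.0)×68.9 + (1000.0/2)×0.30×£114.20 = £8,667,285.73.
Lowest total cost among the candidates is at Q = 1000.0.

TC* ≈ £8,667,286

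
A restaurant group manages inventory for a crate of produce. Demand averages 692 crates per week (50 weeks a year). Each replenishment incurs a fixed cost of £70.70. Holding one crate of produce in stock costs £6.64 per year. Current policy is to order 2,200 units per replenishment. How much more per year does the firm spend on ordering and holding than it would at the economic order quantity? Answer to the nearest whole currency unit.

Annual demand D = 692 × 50 = 34,600.
EOQ = √(2DS/H) = √(2 × 34,600 × 70.7 / 6.64) ≈ 858.38.
Cost at Q* = (D/Q*)S + (Q*/2)H = √(2DSH) ≈ £5,699.63.
Cost at Q = 2,200: (34,600/2,200)×70.7 + (2,200/2)×6.64 = £1,111.92 + £7,304.00 = £8,415.92.
Excess = £8,415.92 − £5,699.63 = £2,716.29.

Extra cost ≈ £2,716 per year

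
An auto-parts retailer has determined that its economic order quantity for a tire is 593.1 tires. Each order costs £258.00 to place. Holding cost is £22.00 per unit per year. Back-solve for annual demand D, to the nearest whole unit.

D ≈ 14,998 tires per year

The basic EOQ model gives Q* = √(2DS/H); rearrange for the unknown.
From Q* = √(2DS/H): D = Q*²H / (2S) = 593.1² × 22 / (2 × 258) = 14997.844.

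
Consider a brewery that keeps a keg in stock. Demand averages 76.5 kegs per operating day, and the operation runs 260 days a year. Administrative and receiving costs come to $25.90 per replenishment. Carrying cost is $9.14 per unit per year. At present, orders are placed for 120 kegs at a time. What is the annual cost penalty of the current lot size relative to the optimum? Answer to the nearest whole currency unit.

Annual demand D = 76.5 × 260 = 19,890.
EOQ = √(2DS/H) = √(2 × 19,890 × 25.9 / 9.14) ≈ 335.74.
Cost at Q* = (D/Q*)S + (Q*/2)H = √(2DSH) ≈ $3,068.71.
Cost at Q = 120: (19,890/120)×25.9 + (120/2)×9.14 = $4,292.93 + $548.40 = $4,841.33.
Excess = $4,841.33 − $3,068.71 = $1,772.62.

Extra cost ≈ $1,773 per year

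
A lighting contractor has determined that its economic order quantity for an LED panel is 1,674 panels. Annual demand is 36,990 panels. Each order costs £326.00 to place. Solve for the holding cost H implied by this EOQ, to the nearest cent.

H ≈ £8.61

Squaring Q* = √(2DS/H) gives Q*² = 2DS/H.
From Q* = √(2DS/H): H = 2DS / Q*² = 2 × 36,990 × 326 / 1,674² = 8.6064.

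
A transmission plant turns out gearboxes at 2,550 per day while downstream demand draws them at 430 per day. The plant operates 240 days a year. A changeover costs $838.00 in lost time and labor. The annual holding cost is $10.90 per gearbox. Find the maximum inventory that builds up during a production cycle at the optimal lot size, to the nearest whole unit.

Annual demand D = 430 × 240 = 103,200.
Production build-up factor (1 − d/p) = 1 − 430/2,550 = 0.8314.
Q* = √(2DS / (H(1 − d/p))) = √(2 × 103,200 × 838 / (10.9 × 0.8314)).
= √(172,963,200 / 9.062) ≈ 4368.836.
Maximum inventory = Q*(1 − d/p) = 4368.836 × 0.8314 ≈ 3632.131.

I_max ≈ 3,632 gearboxes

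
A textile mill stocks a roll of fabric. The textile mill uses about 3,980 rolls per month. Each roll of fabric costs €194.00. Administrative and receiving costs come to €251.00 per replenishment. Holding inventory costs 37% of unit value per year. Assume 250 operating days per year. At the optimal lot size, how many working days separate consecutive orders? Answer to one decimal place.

T ≈ 3.0 days

Annual demand D = 3,980 × 12 = 47,760.
Holding cost H = 0.37 × €194.00 = €71.7800 per unit per year.
Q* = √(2DS/H) = √(2 × 47,760 × 251 / 71.78) ≈ 577.94.
Cycle time = Q*/D × 250 = 577.94 / 47,760 × 250 ≈ 3.025 days.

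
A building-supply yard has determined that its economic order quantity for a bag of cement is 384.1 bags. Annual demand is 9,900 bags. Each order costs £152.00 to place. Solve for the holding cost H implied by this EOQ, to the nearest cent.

H ≈ £20.40

Invert the EOQ relation Q*² = 2DS/H.
From Q* = √(2DS/H): H = 2DS / Q*² = 2 × 9,900 × 152 / 384.1² = 20.3995.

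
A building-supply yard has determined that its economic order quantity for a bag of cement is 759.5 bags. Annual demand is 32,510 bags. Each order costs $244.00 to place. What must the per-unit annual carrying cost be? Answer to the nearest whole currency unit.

Invert the EOQ relation Q*² = 2DS/H.
From Q* = √(2DS/H): H = 2DS / Q*² = 2 × 32,510 × 244 / 759.5² = 27.5031.

H ≈ $28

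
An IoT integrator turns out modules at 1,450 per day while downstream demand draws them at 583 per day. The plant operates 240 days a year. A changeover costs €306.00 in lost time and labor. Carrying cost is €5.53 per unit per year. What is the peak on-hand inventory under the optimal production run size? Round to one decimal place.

I_max ≈ 3,042.8 modules

Annual demand D = 583 × 240 = 139,920.
Production build-up factor (1 − d/p) = 1 − 583/1,450 = 0.5979.
Q* = √(2DS / (H(1 − d/p))) = √(2 × 139,920 × 306 / (5.53 × 0.5979)).
= √(85,631,040 / 3.3066) ≈ 5088.942.
Maximum inventory = Q*(1 − d/p) = 5088.942 × 0.5979 ≈ 3042.836.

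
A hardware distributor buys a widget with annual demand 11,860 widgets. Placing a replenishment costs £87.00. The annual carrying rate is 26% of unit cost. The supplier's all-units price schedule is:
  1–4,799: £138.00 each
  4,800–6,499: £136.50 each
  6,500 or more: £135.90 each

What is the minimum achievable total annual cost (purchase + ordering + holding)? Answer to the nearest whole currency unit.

Holding cost per unit per year at price C is H = 0.26·C.
Candidates are each tier's EOQ (if it falls in that tier) and each price-break quantity.
EOQ at £138.00 = 239.8 (feasible in tier 1): TC = 11,860×£138.00 + (11,860/239.8)×87 + (239.8/2)×0.26×£138.00 = £1,645,284.85.
EOQ at £136.50 = 241.1 < 4800, so use break Q=4800: TC = 11,860×£136.50 + (11,860/4800.0)×87 + (4800.0/2)×0.26×£136.50 = £1,704,280.96.
EOQ at £135.90 = 241.7 < 6500, so use break Q=6500: TC = 11,860×£135.90 + (11,860/6500.0)×87 + (6500.0/2)×0.26×£135.90 = £1,726,768.24.
Lowest total cost among the candidates is at Q = 239.8.

TC* ≈ £1,645,285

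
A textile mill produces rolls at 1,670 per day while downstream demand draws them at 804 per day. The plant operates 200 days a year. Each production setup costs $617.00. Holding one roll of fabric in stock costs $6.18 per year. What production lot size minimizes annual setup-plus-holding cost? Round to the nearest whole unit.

Q* ≈ 7,869 rolls

Annual demand D = 804 × 200 = 160,800.
Production build-up factor (1 − d/p) = 1 − 804/1,670 = 0.5186.
Q* = √(2DS / (H(1 − d/p))) = √(2 × 160,800 × 617 / (6.18 × 0.5186)).
= √(198,427,200 / 3.2047) ≈ 7868.748.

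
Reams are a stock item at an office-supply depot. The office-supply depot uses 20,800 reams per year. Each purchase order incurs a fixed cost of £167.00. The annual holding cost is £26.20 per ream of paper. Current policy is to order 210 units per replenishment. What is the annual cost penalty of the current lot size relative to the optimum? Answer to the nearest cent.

Extra cost ≈ £5,800.60 per year

EOQ = √(2DS/H) = √(2 × 20,800 × 167 / 26.2) ≈ 514.94.
Cost at Q* = (D/Q*)S + (Q*/2)H = √(2DSH) ≈ £13,491.35.
Cost at Q = 210: (20,800/210)×167 + (210/2)×26.2 = £16,540.95 + £2,751.00 = £19,291.95.
Excess = £19,291.95 − £13,491.35 = £5,800.60.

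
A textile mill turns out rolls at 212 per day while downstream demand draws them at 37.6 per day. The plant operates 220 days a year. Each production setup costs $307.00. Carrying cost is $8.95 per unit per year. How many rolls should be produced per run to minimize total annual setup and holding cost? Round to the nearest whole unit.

Q* ≈ 831 rolls

Annual demand D = 37.6 × 220 = 8,272.
Production build-up factor (1 − d/p) = 1 − 37.6/212 = 0.8226.
Q* = √(2DS / (H(1 − d/p))) = √(2 × 8,272 × 307 / (8.95 × 0.8226)).
= √(5,079,008 / 7.3626) ≈ 830.563.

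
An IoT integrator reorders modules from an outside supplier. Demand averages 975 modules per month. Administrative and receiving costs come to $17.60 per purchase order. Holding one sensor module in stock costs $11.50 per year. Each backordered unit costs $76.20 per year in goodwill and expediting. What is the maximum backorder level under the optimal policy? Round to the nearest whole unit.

Annual demand D = 975 × 12 = 11,700.
With planned backorders, Q* = √(2DS/H) · √((H+B)/B).
√(2DS/H) = √(2 × 11,700 × 17.6 / 11.5) = 189.241.
√((H+B)/B) = √((11.5+76.2)/76.2) = 1.0728.
Q* ≈ 203.019.
S* = Q* · H/(H+B) = 203.019 × 11.5/87.7 ≈ 26.622.

S* ≈ 27 modules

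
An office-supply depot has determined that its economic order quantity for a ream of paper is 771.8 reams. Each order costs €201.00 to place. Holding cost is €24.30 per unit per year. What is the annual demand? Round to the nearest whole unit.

D ≈ 36,007 reams per year

The basic EOQ model gives Q* = √(2DS/H); rearrange for the unknown.
From Q* = √(2DS/H): D = Q*²H / (2S) = 771.8² × 24.3 / (2 × 201) = 36007.235.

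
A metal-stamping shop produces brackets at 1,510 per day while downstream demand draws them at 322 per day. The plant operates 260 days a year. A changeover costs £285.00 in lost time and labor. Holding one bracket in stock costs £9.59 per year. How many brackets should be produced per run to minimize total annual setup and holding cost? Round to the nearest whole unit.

Q* ≈ 2,515 brackets

Annual demand D = 322 × 260 = 83,720.
Production build-up factor (1 − d/p) = 1 − 322/1,510 = 0.7868.
Q* = √(2DS / (H(1 − d/p))) = √(2 × 83,720 × 285 / (9.59 × 0.7868)).
= √(47,720,400 / 7.545) ≈ 2514.913.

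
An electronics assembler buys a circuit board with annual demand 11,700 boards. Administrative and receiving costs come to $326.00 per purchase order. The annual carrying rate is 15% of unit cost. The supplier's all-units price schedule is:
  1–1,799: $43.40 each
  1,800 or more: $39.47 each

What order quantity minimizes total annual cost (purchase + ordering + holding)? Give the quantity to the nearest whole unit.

Q* ≈ 1,800 boards

Holding cost per unit per year at price C is H = 0.15·C.
Evaluate total cost at each tier's feasible EOQ or, if the EOQ is below the tier, at the tier's minimum quantity.
EOQ at $43.40 = 1082.5 (feasible in tier 1): TC = 11,700×$43.40 + (11,700/1082.5)×326 + (1082.5/2)×0.15×$43.40 = $514,827.05.
EOQ at $39.47 = 1135.1 < 1800, so use break Q=1800: TC = 11,700×$39.47 + (11,700/1800.0)×326 + (1800.0/2)×0.15×$39.47 = $469,246.45.
Lowest total cost is $469,246.45 at Q = 1800.0.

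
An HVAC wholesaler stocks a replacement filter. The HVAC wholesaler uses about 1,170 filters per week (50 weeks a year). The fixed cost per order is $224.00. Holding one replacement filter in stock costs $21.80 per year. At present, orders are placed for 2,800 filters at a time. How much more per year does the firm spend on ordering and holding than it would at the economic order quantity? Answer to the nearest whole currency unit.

Extra cost ≈ $11,297 per year

Annual demand D = 1,170 × 50 = 58,500.
EOQ = √(2DS/H) = √(2 × 58,500 × 224 / 21.8) ≈ 1096.45.
Cost at Q* = (D/Q*)S + (Q*/2)H = √(2DSH) ≈ $23,902.60.
Cost at Q = 2,800: (58,500/2,800)×224 + (2,800/2)×21.8 = $4,680.00 + $30,520.00 = $35,200.00.
Excess = $35,200.00 − $23,902.60 = $11,297.40.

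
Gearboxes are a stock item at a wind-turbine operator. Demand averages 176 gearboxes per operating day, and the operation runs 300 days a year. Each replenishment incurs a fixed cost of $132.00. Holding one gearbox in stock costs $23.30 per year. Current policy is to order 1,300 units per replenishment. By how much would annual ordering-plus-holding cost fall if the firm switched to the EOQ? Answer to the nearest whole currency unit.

Annual demand D = 176 × 300 = 52,800.
EOQ = √(2DS/H) = √(2 × 52,800 × 132 / 23.3) ≈ 773.47.
Cost at Q* = (D/Q*)S + (Q*/2)H = √(2DSH) ≈ $18,021.75.
Cost at Q = 1,300: (52,800/1,300)×132 + (1,300/2)×23.3 = $5,361.23 + $15,145.00 = $20,506.23.
Excess = $20,506.23 − $18,021.75 = $2,484.48.

Extra cost ≈ $2,484 per year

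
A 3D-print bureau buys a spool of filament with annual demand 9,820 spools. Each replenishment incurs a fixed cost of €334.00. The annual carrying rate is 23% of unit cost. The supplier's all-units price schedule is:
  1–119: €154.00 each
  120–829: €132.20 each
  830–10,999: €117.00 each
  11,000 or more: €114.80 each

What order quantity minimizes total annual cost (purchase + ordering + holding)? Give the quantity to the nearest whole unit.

Holding cost per unit per year at price C is H = 0.23·C.
Candidates are each tier's EOQ (if it falls in that tier) and each price-break quantity.
Tier 1 (€154.00): EOQ = 430.3 exceeds tier's upper bound 119, so this tier is dominated.
EOQ at €132.20 = 464.5 (feasible in tier 2): TC = 9,820×€132.20 + (9,820/464.5)×334 + (464.5/2)×0.23×€132.20 = €1,312,326.89.
EOQ at €117.00 = 493.7 < 830, so use break Q=830: TC = 9,820×€117.00 + (9,820/830.0)×334 + (830.0/2)×0.23×€117.00 = €1,164,059.31.
EOQ at €114.80 = 498.4 < 11000, so use break Q=11000: TC = 9,820×€114.80 + (9,820/11000.0)×334 + (11000.0/2)×0.23×€114.80 = €1,272,856.17.
Lowest total cost is €1,164,059.31 at Q = 830.0.

Q* ≈ 830 spools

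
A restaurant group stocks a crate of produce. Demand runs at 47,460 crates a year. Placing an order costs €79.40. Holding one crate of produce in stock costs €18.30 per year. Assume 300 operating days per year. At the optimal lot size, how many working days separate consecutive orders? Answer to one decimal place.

T ≈ 4.1 days

Q* = √(2DS/H) = √(2 × 47,460 × 79.4 / 18.3) ≈ 641.75.
Cycle time = Q*/D × 300 = 641.75 / 47,460 × 300 ≈ 4.057 days.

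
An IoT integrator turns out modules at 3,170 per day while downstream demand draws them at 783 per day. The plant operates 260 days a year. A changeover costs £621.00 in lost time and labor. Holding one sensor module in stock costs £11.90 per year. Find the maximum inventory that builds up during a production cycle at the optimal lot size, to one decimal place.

I_max ≈ 3,999.9 modules

Annual demand D = 783 × 260 = 203,580.
Production build-up factor (1 − d/p) = 1 − 783/3,170 = 0.7530.
Q* = √(2DS / (H(1 − d/p))) = √(2 × 203,580 × 621 / (11.9 × 0.7530)).
= √(252,846,360 / 8.9607) ≈ 5312.003.
Maximum inventory = Q*(1 − d/p) = 5312.003 × 0.7530 ≈ 3999.921.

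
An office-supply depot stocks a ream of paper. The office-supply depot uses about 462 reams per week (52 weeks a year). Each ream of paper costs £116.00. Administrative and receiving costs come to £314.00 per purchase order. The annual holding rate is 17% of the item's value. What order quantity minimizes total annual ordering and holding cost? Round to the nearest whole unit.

Q* ≈ 875 reams

Annual demand D = 462 × 52 = 24,024.
Holding cost H = 0.17 × £116.00 = £19.7200 per unit per year.
EOQ = √(2DS / H) = √(2 × 24,024 × 314 / 19.72).
= √(15,087,072 / 19.72) = √765,064.503 ≈ 874.680.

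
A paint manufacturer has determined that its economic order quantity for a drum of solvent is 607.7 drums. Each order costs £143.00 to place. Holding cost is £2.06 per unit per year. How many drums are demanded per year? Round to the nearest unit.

D ≈ 2,660 drums per year

The basic EOQ model gives Q* = √(2DS/H); rearrange for the unknown.
From Q* = √(2DS/H): D = Q*²H / (2S) = 607.7² × 2.06 / (2 × 143) = 2659.988.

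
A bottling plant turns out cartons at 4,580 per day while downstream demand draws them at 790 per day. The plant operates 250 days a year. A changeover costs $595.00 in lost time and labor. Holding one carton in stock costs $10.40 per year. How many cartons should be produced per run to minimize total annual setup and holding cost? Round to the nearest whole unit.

Annual demand D = 790 × 250 = 197,500.
Production build-up factor (1 − d/p) = 1 − 790/4,580 = 0.8275.
Q* = √(2DS / (H(1 − d/p))) = √(2 × 197,500 × 595 / (10.4 × 0.8275)).
= √(235,025,000 / 8.6061) ≈ 5225.809.

Q* ≈ 5,226 cartons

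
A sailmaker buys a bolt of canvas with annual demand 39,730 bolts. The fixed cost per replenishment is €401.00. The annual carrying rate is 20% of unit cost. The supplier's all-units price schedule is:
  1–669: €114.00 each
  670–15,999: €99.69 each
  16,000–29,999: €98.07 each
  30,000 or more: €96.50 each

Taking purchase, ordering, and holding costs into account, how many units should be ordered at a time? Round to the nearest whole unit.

Q* ≈ 1,264 bolts

Holding cost per unit per year at price C is H = 0.20·C.
For each price level, check whether its EOQ is feasible; otherwise the best quantity at that price is the breakpoint.
Tier 1 (€114.00): EOQ = 1182.2 exceeds tier's upper bound 669, so this tier is dominated.
EOQ at €99.69 = 1264.2 (feasible in tier 2): TC = 39,730×€99.69 + (39,730/1264.2)×401 + (1264.2/2)×0.20×€99.69 = €3,985,888.73.
EOQ at €98.07 = 1274.6 < 16000, so use break Q=16000: TC = 39,730×€98.07 + (39,730/16000.0)×401 + (16000.0/2)×0.20×€98.07 = €4,054,228.83.
EOQ at €96.50 = 1284.9 < 30000, so use break Q=30000: TC = 39,730×€96.50 + (39,730/30000.0)×401 + (30000.0/2)×0.20×€96.50 = €4,123,976.06.
Lowest total cost is €3,985,888.73 at Q = 1264.2.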